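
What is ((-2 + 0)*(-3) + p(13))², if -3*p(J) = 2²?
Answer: 196/9 ≈ 21.778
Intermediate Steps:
p(J) = -4/3 (p(J) = -⅓*2² = -⅓*4 = -4/3)
((-2 + 0)*(-3) + p(13))² = ((-2 + 0)*(-3) - 4/3)² = (-2*(-3) - 4/3)² = (6 - 4/3)² = (14/3)² = 196/9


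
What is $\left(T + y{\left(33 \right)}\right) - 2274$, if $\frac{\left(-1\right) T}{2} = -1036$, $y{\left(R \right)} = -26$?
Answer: $-228$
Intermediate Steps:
$T = 2072$ ($T = \left(-2\right) \left(-1036\right) = 2072$)
$\left(T + y{\left(33 \right)}\right) - 2274 = \left(2072 - 26\right) - 2274 = 2046 - 2274 = -228$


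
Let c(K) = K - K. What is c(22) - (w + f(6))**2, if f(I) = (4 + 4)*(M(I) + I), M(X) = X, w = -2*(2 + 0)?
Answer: -8464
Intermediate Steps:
w = -4 (w = -2*2 = -4)
f(I) = 16*I (f(I) = (4 + 4)*(I + I) = 8*(2*I) = 16*I)
c(K) = 0
c(22) - (w + f(6))**2 = 0 - (-4 + 16*6)**2 = 0 - (-4 + 96)**2 = 0 - 1*92**2 = 0 - 1*8464 = 0 - 8464 = -8464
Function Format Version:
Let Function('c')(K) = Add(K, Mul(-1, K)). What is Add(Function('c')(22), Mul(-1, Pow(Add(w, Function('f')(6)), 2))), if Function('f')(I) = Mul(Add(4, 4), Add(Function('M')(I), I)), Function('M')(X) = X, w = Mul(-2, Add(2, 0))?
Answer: -8464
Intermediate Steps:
w = -4 (w = Mul(-2, 2) = -4)
Function('f')(I) = Mul(16, I) (Function('f')(I) = Mul(Add(4, 4), Add(I, I)) = Mul(8, Mul(2, I)) = Mul(16, I))
Function('c')(K) = 0
Add(Function('c')(22), Mul(-1, Pow(Add(w, Function('f')(6)), 2))) = Add(0, Mul(-1, Pow(Add(-4, Mul(16, 6)), 2))) = Add(0, Mul(-1, Pow(Add(-4, 96), 2))) = Add(0, Mul(-1, Pow(92, 2))) = Add(0, Mul(-1, 8464)) = Add(0, -8464) = -8464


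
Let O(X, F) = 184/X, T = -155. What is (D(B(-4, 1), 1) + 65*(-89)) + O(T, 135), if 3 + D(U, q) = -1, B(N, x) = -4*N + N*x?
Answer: -897479/155 ≈ -5790.2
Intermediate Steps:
D(U, q) = -4 (D(U, q) = -3 - 1 = -4)
(D(B(-4, 1), 1) + 65*(-89)) + O(T, 135) = (-4 + 65*(-89)) + 184/(-155) = (-4 - 5785) + 184*(-1/155) = -5789 - 184/155 = -897479/155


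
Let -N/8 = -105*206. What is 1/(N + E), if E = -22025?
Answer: 1/151015 ≈ 6.6219e-6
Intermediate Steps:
N = 173040 (N = -(-840)*206 = -8*(-21630) = 173040)
1/(N + E) = 1/(173040 - 22025) = 1/151015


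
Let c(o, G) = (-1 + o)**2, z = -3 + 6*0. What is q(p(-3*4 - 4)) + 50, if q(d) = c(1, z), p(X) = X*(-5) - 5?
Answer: 50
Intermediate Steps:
p(X) = -5 - 5*X (p(X) = -5*X - 5 = -5 - 5*X)
z = -3 (z = -3 + 0 = -3)
q(d) = 0 (q(d) = (-1 + 1)**2 = 0**2 = 0)
q(p(-3*4 - 4)) + 50 = 0 + 50 = 50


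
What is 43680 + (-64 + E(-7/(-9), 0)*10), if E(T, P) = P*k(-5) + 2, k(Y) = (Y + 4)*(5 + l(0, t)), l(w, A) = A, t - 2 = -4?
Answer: 43636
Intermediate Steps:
t = -2 (t = 2 - 4 = -2)
k(Y) = 12 + 3*Y (k(Y) = (Y + 4)*(5 - 2) = (4 + Y)*3 = 12 + 3*Y)
E(T, P) = 2 - 3*P (E(T, P) = P*(12 + 3*(-5)) + 2 = P*(12 - 15) + 2 = P*(-3) + 2 = -3*P + 2 = 2 - 3*P)
43680 + (-64 + E(-7/(-9), 0)*10) = 43680 + (-64 + (2 - 3*0)*10) = 43680 + (-64 + (2 + 0)*10) = 43680 + (-64 + 2*10) = 43680 + (-64 + 20) = 43680 - 44 = 43636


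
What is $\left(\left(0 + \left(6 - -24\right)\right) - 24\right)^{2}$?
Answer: $36$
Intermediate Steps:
$\left(\left(0 + \left(6 - -24\right)\right) - 24\right)^{2} = \left(\left(0 + \left(6 + 24\right)\right) - 24\right)^{2} = \left(\left(0 + 30\right) - 24\right)^{2} = \left(30 - 24\right)^{2} = 6^{2} = 36$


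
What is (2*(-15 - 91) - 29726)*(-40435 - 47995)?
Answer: 2647417340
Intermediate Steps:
(2*(-15 - 91) - 29726)*(-40435 - 47995) = (2*(-106) - 29726)*(-88430) = (-212 - 29726)*(-88430) = -29938*(-88430) = 2647417340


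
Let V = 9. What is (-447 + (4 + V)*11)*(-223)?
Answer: 67792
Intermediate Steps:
(-447 + (4 + V)*11)*(-223) = (-447 + (4 + 9)*11)*(-223) = (-447 + 13*11)*(-223) = (-447 + 143)*(-223) = -304*(-223) = 67792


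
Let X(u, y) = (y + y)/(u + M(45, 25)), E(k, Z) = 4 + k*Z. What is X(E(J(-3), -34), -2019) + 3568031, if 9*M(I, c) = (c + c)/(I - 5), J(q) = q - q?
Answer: 531491251/149 ≈ 3.5671e+6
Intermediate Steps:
J(q) = 0
M(I, c) = 2*c/(9*(-5 + I)) (M(I, c) = ((c + c)/(I - 5))/9 = ((2*c)/(-5 + I))/9 = (2*c/(-5 + I))/9 = 2*c/(9*(-5 + I)))
E(k, Z) = 4 + Z*k
X(u, y) = 2*y/(5/36 + u) (X(u, y) = (y + y)/(u + (2/9)*25/(-5 + 45)) = (2*y)/(u + (2/9)*25/40) = (2*y)/(u + (2/9)*25*(1/40)) = (2*y)/(u + 5/36) = (2*y)/(5/36 + u) = 2*y/(5/36 + u))
X(E(J(-3), -34), -2019) + 3568031 = 72*(-2019)/(5 + 36*(4 - 34*0)) + 3568031 = 72*(-2019)/(5 + 36*(4 + 0)) + 3568031 = 72*(-2019)/(5 + 36*4) + 3568031 = 72*(-2019)/(5 + 144) + 3568031 = 72*(-2019)/149 + 3568031 = 72*(-2019)*(1/149) + 3568031 = -145368/149 + 3568031 = 531491251/149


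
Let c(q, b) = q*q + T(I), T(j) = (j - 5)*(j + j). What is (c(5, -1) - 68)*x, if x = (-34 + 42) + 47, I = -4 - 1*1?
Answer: 3135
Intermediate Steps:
I = -5 (I = -4 - 1 = -5)
T(j) = 2*j*(-5 + j) (T(j) = (-5 + j)*(2*j) = 2*j*(-5 + j))
c(q, b) = 100 + q² (c(q, b) = q*q + 2*(-5)*(-5 - 5) = q² + 2*(-5)*(-10) = q² + 100 = 100 + q²)
x = 55 (x = 8 + 47 = 55)
(c(5, -1) - 68)*x = ((100 + 5²) - 68)*55 = ((100 + 25) - 68)*55 = (125 - 68)*55 = 57*55 = 3135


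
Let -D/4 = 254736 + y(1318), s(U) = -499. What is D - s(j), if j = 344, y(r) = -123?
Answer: -1017953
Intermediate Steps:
D = -1018452 (D = -4*(254736 - 123) = -4*254613 = -1018452)
D - s(j) = -1018452 - 1*(-499) = -1018452 + 499 = -1017953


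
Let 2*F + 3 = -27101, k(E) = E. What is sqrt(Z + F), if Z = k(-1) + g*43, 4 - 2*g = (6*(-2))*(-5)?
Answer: I*sqrt(14757) ≈ 121.48*I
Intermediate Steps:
g = -28 (g = 2 - 6*(-2)*(-5)/2 = 2 - (-6)*(-5) = 2 - 1/2*60 = 2 - 30 = -28)
F = -13552 (F = -3/2 + (1/2)*(-27101) = -3/2 - 27101/2 = -13552)
Z = -1205 (Z = -1 - 28*43 = -1 - 1204 = -1205)
sqrt(Z + F) = sqrt(-1205 - 13552) = sqrt(-14757) = I*sqrt(14757)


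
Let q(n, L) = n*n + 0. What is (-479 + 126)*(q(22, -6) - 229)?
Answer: -90015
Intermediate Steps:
q(n, L) = n² (q(n, L) = n² + 0 = n²)
(-479 + 126)*(q(22, -6) - 229) = (-479 + 126)*(22² - 229) = -353*(484 - 229) = -353*255 = -90015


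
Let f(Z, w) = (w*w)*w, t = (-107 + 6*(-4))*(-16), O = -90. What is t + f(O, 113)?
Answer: 1444993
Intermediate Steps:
t = 2096 (t = (-107 - 24)*(-16) = -131*(-16) = 2096)
f(Z, w) = w³ (f(Z, w) = w²*w = w³)
t + f(O, 113) = 2096 + 113³ = 2096 + 1442897 = 1444993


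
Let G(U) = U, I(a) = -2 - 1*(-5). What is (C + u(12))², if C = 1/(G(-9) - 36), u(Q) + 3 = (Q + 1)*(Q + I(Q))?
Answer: 74632321/2025 ≈ 36855.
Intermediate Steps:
I(a) = 3 (I(a) = -2 + 5 = 3)
u(Q) = -3 + (1 + Q)*(3 + Q) (u(Q) = -3 + (Q + 1)*(Q + 3) = -3 + (1 + Q)*(3 + Q))
C = -1/45 (C = 1/(-9 - 36) = 1/(-45) = -1/45 ≈ -0.022222)
(C + u(12))² = (-1/45 + 12*(4 + 12))² = (-1/45 + 12*16)² = (-1/45 + 192)² = (8639/45)² = 74632321/2025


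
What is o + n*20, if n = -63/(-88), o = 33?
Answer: 1041/22 ≈ 47.318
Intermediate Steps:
n = 63/88 (n = -63*(-1/88) = 63/88 ≈ 0.71591)
o + n*20 = 33 + (63/88)*20 = 33 + 315/22 = 1041/22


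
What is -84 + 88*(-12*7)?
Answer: -7476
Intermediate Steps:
-84 + 88*(-12*7) = -84 + 88*(-84) = -84 - 7392 = -7476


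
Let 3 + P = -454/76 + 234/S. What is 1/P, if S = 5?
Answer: 190/7187 ≈ 0.026437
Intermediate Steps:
P = 7187/190 (P = -3 + (-454/76 + 234/5) = -3 + (-454*1/76 + 234*(⅕)) = -3 + (-227/38 + 234/5) = -3 + 7757/190 = 7187/190 ≈ 37.826)
1/P = 1/(7187/190) = 190/7187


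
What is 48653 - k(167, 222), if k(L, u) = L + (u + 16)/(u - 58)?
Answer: 3975733/82 ≈ 48485.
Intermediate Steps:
k(L, u) = L + (16 + u)/(-58 + u)
48653 - k(167, 222) = 48653 - (16 + 222 - 58*167 + 167*222)/(-58 + 222) = 48653 - (16 + 222 - 9686 + 37074)/164 = 48653 - 27626/164 = 48653 - 1*13813/82 = 48653 - 13813/82 = 3975733/82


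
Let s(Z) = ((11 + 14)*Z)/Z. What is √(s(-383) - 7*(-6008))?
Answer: 13*√249 ≈ 205.14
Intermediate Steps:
s(Z) = 25 (s(Z) = (25*Z)/Z = 25)
√(s(-383) - 7*(-6008)) = √(25 - 7*(-6008)) = √(25 + 42056) = √42081 = 13*√249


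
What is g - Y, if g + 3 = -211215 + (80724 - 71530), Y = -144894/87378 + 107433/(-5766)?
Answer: -5654101204093/27990086 ≈ -2.0200e+5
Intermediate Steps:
Y = -567929971/27990086 (Y = -144894*1/87378 + 107433*(-1/5766) = -24149/14563 - 35811/1922 = -567929971/27990086 ≈ -20.290)
g = -202024 (g = -3 + (-211215 + (80724 - 71530)) = -3 + (-211215 + 9194) = -3 - 202021 = -202024)
g - Y = -202024 - 1*(-567929971/27990086) = -202024 + 567929971/27990086 = -5654101204093/27990086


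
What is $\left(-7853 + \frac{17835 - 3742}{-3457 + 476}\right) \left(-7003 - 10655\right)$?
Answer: $\frac{413618978988}{2981} \approx 1.3875 \cdot 10^{8}$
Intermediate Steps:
$\left(-7853 + \frac{17835 - 3742}{-3457 + 476}\right) \left(-7003 - 10655\right) = \left(-7853 + \frac{14093}{-2981}\right) \left(-17658\right) = \left(-7853 + 14093 \left(- \frac{1}{2981}\right)\right) \left(-17658\right) = \left(-7853 - \frac{14093}{2981}\right) \left(-17658\right) = \left(- \frac{23423886}{2981}\right) \left(-17658\right) = \frac{413618978988}{2981}$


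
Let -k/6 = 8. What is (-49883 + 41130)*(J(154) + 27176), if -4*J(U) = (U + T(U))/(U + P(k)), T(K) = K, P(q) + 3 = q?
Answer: -24500093403/103 ≈ -2.3786e+8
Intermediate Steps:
k = -48 (k = -6*8 = -48)
P(q) = -3 + q
J(U) = -U/(2*(-51 + U)) (J(U) = -(U + U)/(4*(U + (-3 - 48))) = -2*U/(4*(U - 51)) = -2*U/(4*(-51 + U)) = -U/(2*(-51 + U)))
(-49883 + 41130)*(J(154) + 27176) = (-49883 + 41130)*(-1*154/(-102 + 2*154) + 27176) = -8753*(-1*154/(-102 + 308) + 27176) = -8753*(-1*154/206 + 27176) = -8753*(-1*154*1/206 + 27176) = -8753*(-77/103 + 27176) = -8753*2799051/103 = -24500093403/103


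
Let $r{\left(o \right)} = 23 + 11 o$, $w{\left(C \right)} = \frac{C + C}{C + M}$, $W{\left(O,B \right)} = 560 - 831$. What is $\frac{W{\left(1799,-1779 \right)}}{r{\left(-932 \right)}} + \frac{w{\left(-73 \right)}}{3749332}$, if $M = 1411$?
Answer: $\frac{679749395551}{25657432491732} \approx 0.026493$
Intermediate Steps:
$W{\left(O,B \right)} = -271$
$w{\left(C \right)} = \frac{2 C}{1411 + C}$ ($w{\left(C \right)} = \frac{C + C}{C + 1411} = \frac{2 C}{1411 + C}$)
$\frac{W{\left(1799,-1779 \right)}}{r{\left(-932 \right)}} + \frac{w{\left(-73 \right)}}{3749332} = - \frac{271}{23 + 11 \left(-932\right)} + \frac{2 \left(-73\right) \frac{1}{1411 - 73}}{3749332} = - \frac{271}{23 - 10252} + 2 \left(-73\right) \frac{1}{1338} \cdot \frac{1}{3749332} = - \frac{271}{-10229} + 2 \left(-73\right) \frac{1}{1338} \cdot \frac{1}{3749332} = \left(-271\right) \left(- \frac{1}{10229}\right) - \frac{73}{2508303108} = \frac{271}{10229} - \frac{73}{2508303108} = \frac{679749395551}{25657432491732}$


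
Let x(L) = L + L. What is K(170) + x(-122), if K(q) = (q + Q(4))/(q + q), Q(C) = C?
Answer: -41393/170 ≈ -243.49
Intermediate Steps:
K(q) = (4 + q)/(2*q) (K(q) = (q + 4)/(q + q) = (4 + q)/((2*q)) = (4 + q)*(1/(2*q)) = (4 + q)/(2*q))
x(L) = 2*L
K(170) + x(-122) = (1/2)*(4 + 170)/170 + 2*(-122) = (1/2)*(1/170)*174 - 244 = 87/170 - 244 = -41393/170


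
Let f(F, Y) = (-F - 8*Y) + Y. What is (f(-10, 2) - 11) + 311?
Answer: 296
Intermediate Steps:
f(F, Y) = -F - 7*Y
(f(-10, 2) - 11) + 311 = ((-1*(-10) - 7*2) - 11) + 311 = ((10 - 14) - 11) + 311 = (-4 - 11) + 311 = -15 + 311 = 296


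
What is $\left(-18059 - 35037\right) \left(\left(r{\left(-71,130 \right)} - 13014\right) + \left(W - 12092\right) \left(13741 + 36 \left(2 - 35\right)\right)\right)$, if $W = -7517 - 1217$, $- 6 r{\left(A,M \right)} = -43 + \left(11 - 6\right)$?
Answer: $\frac{41644539155272}{3} \approx 1.3882 \cdot 10^{13}$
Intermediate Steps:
$r{\left(A,M \right)} = \frac{19}{3}$ ($r{\left(A,M \right)} = - \frac{-43 + \left(11 - 6\right)}{6} = - \frac{-43 + 5}{6} = \left(- \frac{1}{6}\right) \left(-38\right) = \frac{19}{3}$)
$W = -8734$ ($W = -7517 - 1217 = -8734$)
$\left(-18059 - 35037\right) \left(\left(r{\left(-71,130 \right)} - 13014\right) + \left(W - 12092\right) \left(13741 + 36 \left(2 - 35\right)\right)\right) = \left(-18059 - 35037\right) \left(\left(\frac{19}{3} - 13014\right) + \left(-8734 - 12092\right) \left(13741 + 36 \left(2 - 35\right)\right)\right) = - 53096 \left(- \frac{39023}{3} - 20826 \left(13741 + 36 \left(-33\right)\right)\right) = - 53096 \left(- \frac{39023}{3} - 20826 \left(13741 - 1188\right)\right) = - 53096 \left(- \frac{39023}{3} - 261428778\right) = \left(-53096\right) \left(- \frac{784325357}{3}\right) = \frac{41644539155272}{3}$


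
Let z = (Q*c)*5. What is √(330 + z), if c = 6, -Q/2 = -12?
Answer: 5*√42 ≈ 32.404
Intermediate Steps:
Q = 24 (Q = -2*(-12) = 24)
z = 720 (z = (24*6)*5 = 144*5 = 720)
√(330 + z) = √(330 + 720) = √1050 = 5*√42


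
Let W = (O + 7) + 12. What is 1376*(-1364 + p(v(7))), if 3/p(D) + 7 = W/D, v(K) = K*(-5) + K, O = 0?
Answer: -9387008/5 ≈ -1.8774e+6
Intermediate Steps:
W = 19 (W = (0 + 7) + 12 = 7 + 12 = 19)
v(K) = -4*K (v(K) = -5*K + K = -4*K)
p(D) = 3/(-7 + 19/D)
1376*(-1364 + p(v(7))) = 1376*(-1364 - 3*(-4*7)/(-19 + 7*(-4*7))) = 1376*(-1364 - 3*(-28)/(-19 + 7*(-28))) = 1376*(-1364 - 3*(-28)/(-19 - 196)) = 1376*(-1364 - 3*(-28)/(-215)) = 1376*(-1364 - 3*(-28)*(-1/215)) = 1376*(-1364 - 84/215) = 1376*(-293344/215) = -9387008/5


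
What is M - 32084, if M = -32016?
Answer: -64100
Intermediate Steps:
M - 32084 = -32016 - 32084 = -64100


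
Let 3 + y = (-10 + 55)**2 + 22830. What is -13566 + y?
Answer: 11286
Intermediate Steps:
y = 24852 (y = -3 + ((-10 + 55)**2 + 22830) = -3 + (45**2 + 22830) = -3 + (2025 + 22830) = -3 + 24855 = 24852)
-13566 + y = -13566 + 24852 = 11286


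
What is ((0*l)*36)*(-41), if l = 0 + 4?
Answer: 0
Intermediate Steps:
l = 4
((0*l)*36)*(-41) = ((0*4)*36)*(-41) = (0*36)*(-41) = 0*(-41) = 0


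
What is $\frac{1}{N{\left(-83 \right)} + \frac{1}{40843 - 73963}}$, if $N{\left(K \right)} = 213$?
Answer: $\frac{33120}{7054559} \approx 0.0046948$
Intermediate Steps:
$\frac{1}{N{\left(-83 \right)} + \frac{1}{40843 - 73963}} = \frac{1}{213 + \frac{1}{40843 - 73963}} = \frac{1}{213 + \frac{1}{-33120}} = \frac{1}{213 - \frac{1}{33120}} = \frac{1}{\frac{7054559}{33120}} = \frac{33120}{7054559}$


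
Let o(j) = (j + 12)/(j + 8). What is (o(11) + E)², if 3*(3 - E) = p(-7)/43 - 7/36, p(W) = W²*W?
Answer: 374361646201/7785591696 ≈ 48.084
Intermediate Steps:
p(W) = W³
E = 26581/4644 (E = 3 - ((-7)³/43 - 7/36)/3 = 3 - (-343*1/43 - 7*1/36)/3 = 3 - (-343/43 - 7/36)/3 = 3 - ⅓*(-12649/1548) = 3 + 12649/4644 = 26581/4644 ≈ 5.7237)
o(j) = (12 + j)/(8 + j)
(o(11) + E)² = ((12 + 11)/(8 + 11) + 26581/4644)² = (23/19 + 26581/4644)² = (611851/88236)² = 374361646201/7785591696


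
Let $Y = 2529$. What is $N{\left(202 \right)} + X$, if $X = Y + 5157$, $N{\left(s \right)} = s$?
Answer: $7888$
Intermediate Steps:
$X = 7686$ ($X = 2529 + 5157 = 7686$)
$N{\left(202 \right)} + X = 202 + 7686 = 7888$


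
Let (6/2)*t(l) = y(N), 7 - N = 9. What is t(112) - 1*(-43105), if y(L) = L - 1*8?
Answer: 129305/3 ≈ 43102.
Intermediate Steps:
N = -2 (N = 7 - 1*9 = 7 - 9 = -2)
y(L) = -8 + L (y(L) = L - 8 = -8 + L)
t(l) = -10/3 (t(l) = (-8 - 2)/3 = (⅓)*(-10) = -10/3)
t(112) - 1*(-43105) = -10/3 - 1*(-43105) = -10/3 + 43105 = 129305/3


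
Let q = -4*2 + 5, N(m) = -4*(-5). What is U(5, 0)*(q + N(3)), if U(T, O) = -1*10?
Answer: -170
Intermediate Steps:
N(m) = 20
q = -3 (q = -8 + 5 = -3)
U(T, O) = -10
U(5, 0)*(q + N(3)) = -10*(-3 + 20) = -10*17 = -170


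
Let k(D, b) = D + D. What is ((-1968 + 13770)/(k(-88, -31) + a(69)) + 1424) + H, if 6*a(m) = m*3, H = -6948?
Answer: -1586896/283 ≈ -5607.4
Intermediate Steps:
k(D, b) = 2*D
a(m) = m/2 (a(m) = (m*3)/6 = (3*m)/6 = m/2)
((-1968 + 13770)/(k(-88, -31) + a(69)) + 1424) + H = ((-1968 + 13770)/(2*(-88) + (1/2)*69) + 1424) - 6948 = (11802/(-176 + 69/2) + 1424) - 6948 = (11802/(-283/2) + 1424) - 6948 = (11802*(-2/283) + 1424) - 6948 = (-23604/283 + 1424) - 6948 = 379388/283 - 6948 = -1586896/283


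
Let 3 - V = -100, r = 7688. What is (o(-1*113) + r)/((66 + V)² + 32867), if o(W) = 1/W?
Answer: 289581/2313788 ≈ 0.12515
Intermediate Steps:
V = 103 (V = 3 - 1*(-100) = 3 + 100 = 103)
(o(-1*113) + r)/((66 + V)² + 32867) = (1/(-1*113) + 7688)/((66 + 103)² + 32867) = (1/(-113) + 7688)/(169² + 32867) = (-1/113 + 7688)/(28561 + 32867) = (868743/113)/61428 = (868743/113)*(1/61428) = 289581/2313788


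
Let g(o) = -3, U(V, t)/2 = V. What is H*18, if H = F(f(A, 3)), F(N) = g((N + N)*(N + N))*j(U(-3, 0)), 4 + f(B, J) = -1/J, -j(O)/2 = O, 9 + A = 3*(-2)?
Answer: -648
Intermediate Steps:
U(V, t) = 2*V
A = -15 (A = -9 + 3*(-2) = -9 - 6 = -15)
j(O) = -2*O
f(B, J) = -4 - 1/J
F(N) = -36 (F(N) = -(-6)*2*(-3) = -(-6)*(-6) = -3*12 = -36)
H = -36
H*18 = -36*18 = -648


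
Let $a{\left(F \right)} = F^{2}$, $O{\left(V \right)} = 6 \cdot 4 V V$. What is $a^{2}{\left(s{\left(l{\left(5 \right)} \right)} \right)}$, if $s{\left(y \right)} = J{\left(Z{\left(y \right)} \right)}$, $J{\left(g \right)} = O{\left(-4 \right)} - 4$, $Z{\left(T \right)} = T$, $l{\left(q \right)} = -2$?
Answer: $20851360000$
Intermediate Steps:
$O{\left(V \right)} = 24 V^{2}$ ($O{\left(V \right)} = 24 V V = 24 V^{2}$)
$J{\left(g \right)} = 380$ ($J{\left(g \right)} = 24 \left(-4\right)^{2} - 4 = 24 \cdot 16 - 4 = 384 - 4 = 380$)
$s{\left(y \right)} = 380$
$a^{2}{\left(s{\left(l{\left(5 \right)} \right)} \right)} = \left(380^{2}\right)^{2} = 144400^{2} = 20851360000$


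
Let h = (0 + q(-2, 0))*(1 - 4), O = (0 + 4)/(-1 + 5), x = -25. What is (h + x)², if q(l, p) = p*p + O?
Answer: 784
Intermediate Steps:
O = 1 (O = 4/4 = 4*(¼) = 1)
q(l, p) = 1 + p² (q(l, p) = p*p + 1 = p² + 1 = 1 + p²)
h = -3 (h = (0 + (1 + 0²))*(1 - 4) = (0 + (1 + 0))*(-3) = (0 + 1)*(-3) = 1*(-3) = -3)
(h + x)² = (-3 - 25)² = (-28)² = 784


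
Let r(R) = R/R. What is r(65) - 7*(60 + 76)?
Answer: -951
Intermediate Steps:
r(R) = 1
r(65) - 7*(60 + 76) = 1 - 7*(60 + 76) = 1 - 7*136 = 1 - 952 = -951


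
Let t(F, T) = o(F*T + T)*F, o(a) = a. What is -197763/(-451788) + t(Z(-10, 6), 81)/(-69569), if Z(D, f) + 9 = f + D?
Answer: 2683126993/10476813124 ≈ 0.25610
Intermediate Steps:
Z(D, f) = -9 + D + f (Z(D, f) = -9 + (f + D) = -9 + (D + f) = -9 + D + f)
t(F, T) = F*(T + F*T) (t(F, T) = (F*T + T)*F = (T + F*T)*F = F*(T + F*T))
-197763/(-451788) + t(Z(-10, 6), 81)/(-69569) = -197763/(-451788) + ((-9 - 10 + 6)*81*(1 + (-9 - 10 + 6)))/(-69569) = -197763*(-1/451788) - 13*81*(1 - 13)*(-1/69569) = 65921/150596 - 13*81*(-12)*(-1/69569) = 65921/150596 + 12636*(-1/69569) = 65921/150596 - 12636/69569 = 2683126993/10476813124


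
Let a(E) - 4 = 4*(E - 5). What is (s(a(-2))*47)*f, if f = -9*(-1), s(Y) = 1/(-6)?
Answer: -141/2 ≈ -70.500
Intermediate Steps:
a(E) = -16 + 4*E (a(E) = 4 + 4*(E - 5) = 4 + 4*(-5 + E) = 4 + (-20 + 4*E) = -16 + 4*E)
s(Y) = -⅙
f = 9
(s(a(-2))*47)*f = -⅙*47*9 = -47/6*9 = -141/2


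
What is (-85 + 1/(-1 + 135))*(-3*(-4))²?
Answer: -820008/67 ≈ -12239.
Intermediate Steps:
(-85 + 1/(-1 + 135))*(-3*(-4))² = (-85 + 1/134)*12² = (-85 + 1/134)*144 = -11389/134*144 = -820008/67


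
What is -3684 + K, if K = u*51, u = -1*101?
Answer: -8835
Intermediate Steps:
u = -101
K = -5151 (K = -101*51 = -5151)
-3684 + K = -3684 - 5151 = -8835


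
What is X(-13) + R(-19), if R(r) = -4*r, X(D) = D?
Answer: 63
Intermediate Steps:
X(-13) + R(-19) = -13 - 4*(-19) = -13 + 76 = 63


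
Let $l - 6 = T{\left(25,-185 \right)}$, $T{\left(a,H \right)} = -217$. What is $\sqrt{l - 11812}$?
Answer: $i \sqrt{12023} \approx 109.65 i$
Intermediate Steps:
$l = -211$ ($l = 6 - 217 = -211$)
$\sqrt{l - 11812} = \sqrt{-211 - 11812} = \sqrt{-12023} = i \sqrt{12023}$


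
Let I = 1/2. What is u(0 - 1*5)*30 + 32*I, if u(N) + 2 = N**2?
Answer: 706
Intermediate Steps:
I = 1/2 (I = 1*(1/2) = 1/2 ≈ 0.50000)
u(N) = -2 + N**2
u(0 - 1*5)*30 + 32*I = (-2 + (0 - 1*5)**2)*30 + 32*(1/2) = (-2 + (0 - 5)**2)*30 + 16 = (-2 + (-5)**2)*30 + 16 = (-2 + 25)*30 + 16 = 23*30 + 16 = 690 + 16 = 706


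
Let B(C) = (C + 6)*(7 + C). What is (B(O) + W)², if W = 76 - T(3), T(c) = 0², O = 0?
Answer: 13924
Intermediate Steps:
B(C) = (6 + C)*(7 + C)
T(c) = 0
W = 76 (W = 76 - 1*0 = 76 + 0 = 76)
(B(O) + W)² = ((42 + 0² + 13*0) + 76)² = ((42 + 0 + 0) + 76)² = (42 + 76)² = 118² = 13924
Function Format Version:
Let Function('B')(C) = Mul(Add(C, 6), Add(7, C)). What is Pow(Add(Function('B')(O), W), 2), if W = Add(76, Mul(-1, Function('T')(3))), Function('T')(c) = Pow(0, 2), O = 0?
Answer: 13924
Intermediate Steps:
Function('B')(C) = Mul(Add(6, C), Add(7, C))
Function('T')(c) = 0
W = 76 (W = Add(76, Mul(-1, 0)) = Add(76, 0) = 76)
Pow(Add(Function('B')(O), W), 2) = Pow(Add(Add(42, Pow(0, 2), Mul(13, 0)), 76), 2) = Pow(Add(Add(42, 0, 0), 76), 2) = Pow(Add(42, 76), 2) = Pow(118, 2) = 13924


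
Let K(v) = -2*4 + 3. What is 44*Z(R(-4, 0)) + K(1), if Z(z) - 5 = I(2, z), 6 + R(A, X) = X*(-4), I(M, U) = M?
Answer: 303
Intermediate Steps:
R(A, X) = -6 - 4*X (R(A, X) = -6 + X*(-4) = -6 - 4*X)
Z(z) = 7 (Z(z) = 5 + 2 = 7)
K(v) = -5 (K(v) = -8 + 3 = -5)
44*Z(R(-4, 0)) + K(1) = 44*7 - 5 = 308 - 5 = 303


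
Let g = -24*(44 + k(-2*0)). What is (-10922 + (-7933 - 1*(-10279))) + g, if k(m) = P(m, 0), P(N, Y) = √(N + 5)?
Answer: -9632 - 24*√5 ≈ -9685.7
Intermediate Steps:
P(N, Y) = √(5 + N)
k(m) = √(5 + m)
g = -1056 - 24*√5 (g = -24*(44 + √(5 - 2*0)) = -24*(44 + √(5 + 0)) = -24*(44 + √5) = -1056 - 24*√5 ≈ -1109.7)
(-10922 + (-7933 - 1*(-10279))) + g = (-10922 + (-7933 - 1*(-10279))) + (-1056 - 24*√5) = (-10922 + (-7933 + 10279)) + (-1056 - 24*√5) = (-10922 + 2346) + (-1056 - 24*√5) = -8576 + (-1056 - 24*√5) = -9632 - 24*√5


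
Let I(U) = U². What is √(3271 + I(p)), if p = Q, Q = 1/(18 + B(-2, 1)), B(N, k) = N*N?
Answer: √1583165/22 ≈ 57.193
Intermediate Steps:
B(N, k) = N²
Q = 1/22 (Q = 1/(18 + (-2)²) = 1/(18 + 4) = 1/22 ≈ 0.045455)
p = 1/22 ≈ 0.045455
√(3271 + I(p)) = √(3271 + (1/22)²) = √(3271 + 1/484) = √(1583165/484) = √1583165/22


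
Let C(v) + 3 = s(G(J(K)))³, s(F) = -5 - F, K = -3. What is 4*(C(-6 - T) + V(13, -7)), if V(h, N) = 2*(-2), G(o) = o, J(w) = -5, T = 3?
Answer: -28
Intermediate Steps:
V(h, N) = -4
C(v) = -3 (C(v) = -3 + (-5 - 1*(-5))³ = -3 + (-5 + 5)³ = -3 + 0³ = -3 + 0 = -3)
4*(C(-6 - T) + V(13, -7)) = 4*(-3 - 4) = 4*(-7) = -28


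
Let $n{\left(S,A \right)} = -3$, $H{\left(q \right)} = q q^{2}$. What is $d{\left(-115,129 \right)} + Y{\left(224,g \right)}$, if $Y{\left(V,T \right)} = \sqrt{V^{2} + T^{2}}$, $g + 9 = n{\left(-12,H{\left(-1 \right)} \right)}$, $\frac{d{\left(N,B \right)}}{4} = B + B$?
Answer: $1032 + 4 \sqrt{3145} \approx 1256.3$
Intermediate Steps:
$H{\left(q \right)} = q^{3}$
$d{\left(N,B \right)} = 8 B$ ($d{\left(N,B \right)} = 4 \left(B + B\right) = 4 \cdot 2 B = 8 B$)
$g = -12$ ($g = -9 - 3 = -12$)
$Y{\left(V,T \right)} = \sqrt{T^{2} + V^{2}}$
$d{\left(-115,129 \right)} + Y{\left(224,g \right)} = 8 \cdot 129 + \sqrt{\left(-12\right)^{2} + 224^{2}} = 1032 + \sqrt{144 + 50176} = 1032 + \sqrt{50320} = 1032 + 4 \sqrt{3145}$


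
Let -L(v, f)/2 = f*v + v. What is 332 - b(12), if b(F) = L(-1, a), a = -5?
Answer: 340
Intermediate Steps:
L(v, f) = -2*v - 2*f*v (L(v, f) = -2*(f*v + v) = -2*(v + f*v) = -2*v - 2*f*v)
b(F) = -8 (b(F) = -2*(-1)*(1 - 5) = -2*(-1)*(-4) = -8)
332 - b(12) = 332 - 1*(-8) = 332 + 8 = 340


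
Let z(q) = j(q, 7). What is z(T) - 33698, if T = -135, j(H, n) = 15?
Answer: -33683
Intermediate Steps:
z(q) = 15
z(T) - 33698 = 15 - 33698 = -33683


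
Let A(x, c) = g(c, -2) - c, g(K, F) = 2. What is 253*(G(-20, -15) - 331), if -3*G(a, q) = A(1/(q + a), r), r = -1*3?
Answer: -252494/3 ≈ -84165.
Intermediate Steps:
r = -3
A(x, c) = 2 - c
G(a, q) = -5/3 (G(a, q) = -(2 - 1*(-3))/3 = -(2 + 3)/3 = -⅓*5 = -5/3)
253*(G(-20, -15) - 331) = 253*(-5/3 - 331) = 253*(-998/3) = -252494/3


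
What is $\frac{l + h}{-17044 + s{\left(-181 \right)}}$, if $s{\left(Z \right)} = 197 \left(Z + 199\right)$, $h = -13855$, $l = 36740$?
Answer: $- \frac{22885}{13498} \approx -1.6954$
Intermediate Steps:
$s{\left(Z \right)} = 39203 + 197 Z$ ($s{\left(Z \right)} = 197 \left(199 + Z\right) = 39203 + 197 Z$)
$\frac{l + h}{-17044 + s{\left(-181 \right)}} = \frac{36740 - 13855}{-17044 + \left(39203 + 197 \left(-181\right)\right)} = \frac{22885}{-17044 + \left(39203 - 35657\right)} = \frac{22885}{-17044 + 3546} = \frac{22885}{-13498} = 22885 \left(- \frac{1}{13498}\right) = - \frac{22885}{13498}$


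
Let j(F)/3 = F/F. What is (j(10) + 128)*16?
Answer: 2096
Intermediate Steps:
j(F) = 3 (j(F) = 3*(F/F) = 3*1 = 3)
(j(10) + 128)*16 = (3 + 128)*16 = 131*16 = 2096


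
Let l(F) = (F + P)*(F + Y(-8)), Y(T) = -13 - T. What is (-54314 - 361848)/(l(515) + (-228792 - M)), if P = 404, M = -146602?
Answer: -208081/193250 ≈ -1.0767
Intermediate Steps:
l(F) = (-5 + F)*(404 + F) (l(F) = (F + 404)*(F + (-13 - 1*(-8))) = (404 + F)*(F + (-13 + 8)) = (404 + F)*(F - 5) = (404 + F)*(-5 + F) = (-5 + F)*(404 + F))
(-54314 - 361848)/(l(515) + (-228792 - M)) = (-54314 - 361848)/((-2020 + 515² + 399*515) + (-228792 - 1*(-146602))) = -416162/((-2020 + 265225 + 205485) + (-228792 + 146602)) = -416162/(468690 - 82190) = -416162/386500 = -416162*1/386500 = -208081/193250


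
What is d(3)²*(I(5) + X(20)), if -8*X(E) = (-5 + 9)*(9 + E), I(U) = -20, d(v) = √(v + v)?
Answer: -207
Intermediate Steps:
d(v) = √2*√v (d(v) = √(2*v) = √2*√v)
X(E) = -9/2 - E/2 (X(E) = -(-5 + 9)*(9 + E)/8 = -(9 + E)/2 = -(36 + 4*E)/8 = -9/2 - E/2)
d(3)²*(I(5) + X(20)) = (√2*√3)²*(-20 + (-9/2 - ½*20)) = (√6)²*(-20 + (-9/2 - 10)) = 6*(-20 - 29/2) = 6*(-69/2) = -207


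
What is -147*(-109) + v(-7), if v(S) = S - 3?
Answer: 16013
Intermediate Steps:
v(S) = -3 + S
-147*(-109) + v(-7) = -147*(-109) + (-3 - 7) = 16023 - 10 = 16013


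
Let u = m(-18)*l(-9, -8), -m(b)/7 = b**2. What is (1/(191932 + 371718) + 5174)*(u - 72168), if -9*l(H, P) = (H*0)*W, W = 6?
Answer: -105232674944484/281825 ≈ -3.7340e+8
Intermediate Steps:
m(b) = -7*b**2
l(H, P) = 0 (l(H, P) = -H*0*6/9 = -0*6 = -1/9*0 = 0)
u = 0 (u = -7*(-18)**2*0 = -7*324*0 = -2268*0 = 0)
(1/(191932 + 371718) + 5174)*(u - 72168) = (1/(191932 + 371718) + 5174)*(0 - 72168) = (1/563650 + 5174)*(-72168) = (2916325101/563650)*(-72168) = -105232674944484/281825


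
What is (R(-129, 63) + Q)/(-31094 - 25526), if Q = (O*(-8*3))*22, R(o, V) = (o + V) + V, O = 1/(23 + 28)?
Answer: 227/962540 ≈ 0.00023583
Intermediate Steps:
O = 1/51 ≈ 0.019608
R(o, V) = o + 2*V (R(o, V) = (V + o) + V = o + 2*V)
Q = -176/17 (Q = ((-8*3)/51)*22 = ((1/51)*(-24))*22 = -8/17*22 = -176/17 ≈ -10.353)
(R(-129, 63) + Q)/(-31094 - 25526) = ((-129 + 2*63) - 176/17)/(-31094 - 25526) = ((-129 + 126) - 176/17)/(-56620) = (-3 - 176/17)*(-1/56620) = -227/17*(-1/56620) = 227/962540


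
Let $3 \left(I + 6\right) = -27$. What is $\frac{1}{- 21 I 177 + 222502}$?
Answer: $\frac{1}{278257} \approx 3.5938 \cdot 10^{-6}$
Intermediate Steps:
$I = -15$ ($I = -6 + \frac{1}{3} \left(-27\right) = -6 - 9 = -15$)
$\frac{1}{- 21 I 177 + 222502} = \frac{1}{\left(-21\right) \left(-15\right) 177 + 222502} = \frac{1}{315 \cdot 177 + 222502} = \frac{1}{55755 + 222502} = \frac{1}{278257}$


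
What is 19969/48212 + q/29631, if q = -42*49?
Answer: 81147/235388 ≈ 0.34474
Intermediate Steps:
q = -2058
19969/48212 + q/29631 = 19969/48212 - 2058/29631 = 19969*(1/48212) - 2058*1/29631 = 19969/48212 - 98/1411 = 81147/235388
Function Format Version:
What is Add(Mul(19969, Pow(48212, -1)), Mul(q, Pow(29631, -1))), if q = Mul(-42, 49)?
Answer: Rational(81147, 235388) ≈ 0.34474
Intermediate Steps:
q = -2058
Add(Mul(19969, Pow(48212, -1)), Mul(q, Pow(29631, -1))) = Add(Mul(19969, Pow(48212, -1)), Mul(-2058, Pow(29631, -1))) = Add(Mul(19969, Rational(1, 48212)), Mul(-2058, Rational(1, 29631))) = Add(Rational(19969, 48212), Rational(-98, 1411)) = Rational(81147, 235388)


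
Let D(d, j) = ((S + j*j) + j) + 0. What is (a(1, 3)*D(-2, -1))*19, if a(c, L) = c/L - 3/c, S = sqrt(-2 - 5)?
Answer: -152*I*sqrt(7)/3 ≈ -134.05*I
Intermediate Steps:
S = I*sqrt(7) (S = sqrt(-7) = I*sqrt(7) ≈ 2.6458*I)
D(d, j) = j + j**2 + I*sqrt(7) (D(d, j) = ((I*sqrt(7) + j*j) + j) + 0 = ((I*sqrt(7) + j**2) + j) + 0 = ((j**2 + I*sqrt(7)) + j) + 0 = (j + j**2 + I*sqrt(7)) + 0 = j + j**2 + I*sqrt(7))
a(c, L) = -3/c + c/L
(a(1, 3)*D(-2, -1))*19 = ((-3/1 + 1/3)*(-1 + (-1)**2 + I*sqrt(7)))*19 = ((-3*1 + 1*(1/3))*(-1 + 1 + I*sqrt(7)))*19 = ((-3 + 1/3)*(I*sqrt(7)))*19 = -8*I*sqrt(7)/3*19 = -152*I*sqrt(7)/3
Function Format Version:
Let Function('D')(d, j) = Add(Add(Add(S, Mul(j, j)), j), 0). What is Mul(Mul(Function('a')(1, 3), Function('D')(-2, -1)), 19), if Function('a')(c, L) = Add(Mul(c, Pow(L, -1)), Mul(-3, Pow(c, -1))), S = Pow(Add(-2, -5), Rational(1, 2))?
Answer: Mul(Rational(-152, 3), I, Pow(7, Rational(1, 2))) ≈ Mul(-134.05, I)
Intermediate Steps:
S = Mul(I, Pow(7, Rational(1, 2))) (S = Pow(-7, Rational(1, 2)) = Mul(I, Pow(7, Rational(1, 2))) ≈ Mul(2.6458, I))
Function('D')(d, j) = Add(j, Pow(j, 2), Mul(I, Pow(7, Rational(1, 2)))) (Function('D')(d, j) = Add(Add(Add(Mul(I, Pow(7, Rational(1, 2))), Mul(j, j)), j), 0) = Add(Add(Add(Mul(I, Pow(7, Rational(1, 2))), Pow(j, 2)), j), 0) = Add(Add(Add(Pow(j, 2), Mul(I, Pow(7, Rational(1, 2)))), j), 0) = Add(Add(j, Pow(j, 2), Mul(I, Pow(7, Rational(1, 2)))), 0) = Add(j, Pow(j, 2), Mul(I, Pow(7, Rational(1, 2)))))
Function('a')(c, L) = Add(Mul(-3, Pow(c, -1)), Mul(c, Pow(L, -1)))
Mul(Mul(Function('a')(1, 3), Function('D')(-2, -1)), 19) = Mul(Mul(Add(Mul(-3, Pow(1, -1)), Mul(1, Pow(3, -1))), Add(-1, Pow(-1, 2), Mul(I, Pow(7, Rational(1, 2))))), 19) = Mul(Mul(Add(Mul(-3, 1), Mul(1, Rational(1, 3))), Add(-1, 1, Mul(I, Pow(7, Rational(1, 2))))), 19) = Mul(Mul(Add(-3, Rational(1, 3)), Mul(I, Pow(7, Rational(1, 2)))), 19) = Mul(Mul(Rational(-8, 3), Mul(I, Pow(7, Rational(1, 2)))), 19) = Mul(Mul(Rational(-8, 3), I, Pow(7, Rational(1, 2))), 19) = Mul(Rational(-152, 3), I, Pow(7, Rational(1, 2)))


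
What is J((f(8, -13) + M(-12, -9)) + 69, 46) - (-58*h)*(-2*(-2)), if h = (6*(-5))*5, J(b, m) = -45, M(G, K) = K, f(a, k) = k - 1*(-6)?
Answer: -34845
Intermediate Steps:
f(a, k) = 6 + k (f(a, k) = k + 6 = 6 + k)
h = -150 (h = -30*5 = -150)
J((f(8, -13) + M(-12, -9)) + 69, 46) - (-58*h)*(-2*(-2)) = -45 - (-58*(-150))*(-2*(-2)) = -45 - 8700*4 = -45 - 1*34800 = -45 - 34800 = -34845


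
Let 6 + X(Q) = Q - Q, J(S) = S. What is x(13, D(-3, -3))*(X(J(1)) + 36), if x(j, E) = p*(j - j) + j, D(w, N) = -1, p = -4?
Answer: 390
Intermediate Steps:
X(Q) = -6 (X(Q) = -6 + (Q - Q) = -6 + 0 = -6)
x(j, E) = j (x(j, E) = -4*(j - j) + j = -4*0 + j = 0 + j = j)
x(13, D(-3, -3))*(X(J(1)) + 36) = 13*(-6 + 36) = 13*30 = 390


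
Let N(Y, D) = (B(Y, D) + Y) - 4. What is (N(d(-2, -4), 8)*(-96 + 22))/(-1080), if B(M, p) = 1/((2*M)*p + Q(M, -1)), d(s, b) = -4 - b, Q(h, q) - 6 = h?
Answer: -851/3240 ≈ -0.26265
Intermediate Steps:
Q(h, q) = 6 + h
B(M, p) = 1/(6 + M + 2*M*p) (B(M, p) = 1/((2*M)*p + (6 + M)) = 1/(2*M*p + (6 + M)) = 1/(6 + M + 2*M*p))
N(Y, D) = -4 + Y + 1/(6 + Y + 2*D*Y) (N(Y, D) = (1/(6 + Y + 2*Y*D) + Y) - 4 = (1/(6 + Y + 2*D*Y) + Y) - 4 = (Y + 1/(6 + Y + 2*D*Y)) - 4 = -4 + Y + 1/(6 + Y + 2*D*Y))
(N(d(-2, -4), 8)*(-96 + 22))/(-1080) = ((-4 + (-4 - 1*(-4)) + 1/(6 + (-4 - 1*(-4)) + 2*8*(-4 - 1*(-4))))*(-96 + 22))/(-1080) = ((-4 + (-4 + 4) + 1/(6 + (-4 + 4) + 2*8*(-4 + 4)))*(-74))*(-1/1080) = ((-4 + 0 + 1/(6 + 0 + 2*8*0))*(-74))*(-1/1080) = ((-4 + 0 + 1/(6 + 0 + 0))*(-74))*(-1/1080) = ((-4 + 0 + 1/6)*(-74))*(-1/1080) = -23/6*(-74)*(-1/1080) = (851/3)*(-1/1080) = -851/3240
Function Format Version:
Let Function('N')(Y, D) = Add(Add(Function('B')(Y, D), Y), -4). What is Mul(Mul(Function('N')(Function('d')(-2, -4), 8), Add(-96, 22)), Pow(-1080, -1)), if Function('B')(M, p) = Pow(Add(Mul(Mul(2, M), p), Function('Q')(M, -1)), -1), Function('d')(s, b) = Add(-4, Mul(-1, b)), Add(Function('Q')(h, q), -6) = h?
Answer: Rational(-851, 3240) ≈ -0.26265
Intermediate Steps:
Function('Q')(h, q) = Add(6, h)
Function('B')(M, p) = Pow(Add(6, M, Mul(2, M, p)), -1) (Function('B')(M, p) = Pow(Add(Mul(Mul(2, M), p), Add(6, M)), -1) = Pow(Add(Mul(2, M, p), Add(6, M)), -1) = Pow(Add(6, M, Mul(2, M, p)), -1))
Function('N')(Y, D) = Add(-4, Y, Pow(Add(6, Y, Mul(2, D, Y)), -1)) (Function('N')(Y, D) = Add(Add(Pow(Add(6, Y, Mul(2, Y, D)), -1), Y), -4) = Add(Add(Pow(Add(6, Y, Mul(2, D, Y)), -1), Y), -4) = Add(Add(Y, Pow(Add(6, Y, Mul(2, D, Y)), -1)), -4) = Add(-4, Y, Pow(Add(6, Y, Mul(2, D, Y)), -1)))
Mul(Mul(Function('N')(Function('d')(-2, -4), 8), Add(-96, 22)), Pow(-1080, -1)) = Mul(Mul(Add(-4, Add(-4, Mul(-1, -4)), Pow(Add(6, Add(-4, Mul(-1, -4)), Mul(2, 8, Add(-4, Mul(-1, -4)))), -1)), Add(-96, 22)), Pow(-1080, -1)) = Mul(Mul(Add(-4, Add(-4, 4), Pow(Add(6, Add(-4, 4), Mul(2, 8, Add(-4, 4))), -1)), -74), Rational(-1, 1080)) = Mul(Mul(Add(-4, 0, Pow(Add(6, 0, Mul(2, 8, 0)), -1)), -74), Rational(-1, 1080)) = Mul(Mul(Add(-4, 0, Pow(Add(6, 0, 0), -1)), -74), Rational(-1, 1080)) = Mul(Mul(Add(-4, 0, Pow(6, -1)), -74), Rational(-1, 1080)) = Mul(Mul(Add(-4, 0, Rational(1, 6)), -74), Rational(-1, 1080)) = Mul(Mul(Rational(-23, 6), -74), Rational(-1, 1080)) = Mul(Rational(851, 3), Rational(-1, 1080)) = Rational(-851, 3240)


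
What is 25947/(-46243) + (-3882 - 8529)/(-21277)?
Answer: 21847554/983912311 ≈ 0.022205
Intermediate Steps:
25947/(-46243) + (-3882 - 8529)/(-21277) = 25947*(-1/46243) - 12411*(-1/21277) = -25947/46243 + 12411/21277 = 21847554/983912311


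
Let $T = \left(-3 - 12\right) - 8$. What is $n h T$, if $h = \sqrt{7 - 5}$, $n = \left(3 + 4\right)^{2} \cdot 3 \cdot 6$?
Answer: $- 20286 \sqrt{2} \approx -28689.0$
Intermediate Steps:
$n = 882$ ($n = 7^{2} \cdot 3 \cdot 6 = 49 \cdot 3 \cdot 6 = 147 \cdot 6 = 882$)
$T = -23$ ($T = -15 - 8 = -23$)
$h = \sqrt{2} \approx 1.4142$
$n h T = 882 \sqrt{2} \left(-23\right) = - 20286 \sqrt{2}$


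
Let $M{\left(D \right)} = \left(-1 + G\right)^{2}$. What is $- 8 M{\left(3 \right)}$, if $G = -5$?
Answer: $-288$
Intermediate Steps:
$M{\left(D \right)} = 36$ ($M{\left(D \right)} = \left(-1 - 5\right)^{2} = \left(-6\right)^{2} = 36$)
$- 8 M{\left(3 \right)} = \left(-8\right) 36 = -288$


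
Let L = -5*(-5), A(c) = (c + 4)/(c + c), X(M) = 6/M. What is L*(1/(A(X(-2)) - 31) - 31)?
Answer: -145075/187 ≈ -775.80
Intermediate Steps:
A(c) = (4 + c)/(2*c) (A(c) = (4 + c)/((2*c)) = (4 + c)*(1/(2*c)) = (4 + c)/(2*c))
L = 25
L*(1/(A(X(-2)) - 31) - 31) = 25*(1/((4 + 6/(-2))/(2*((6/(-2)))) - 31) - 31) = 25*(1/((4 + 6*(-1/2))/(2*((6*(-1/2)))) - 31) - 31) = 25*(1/((1/2)*(4 - 3)/(-3) - 31) - 31) = 25*(1/((1/2)*(-1/3)*1 - 31) - 31) = 25*(1/(-1/6 - 31) - 31) = 25*(1/(-187/6) - 31) = 25*(-6/187 - 31) = 25*(-5803/187) = -145075/187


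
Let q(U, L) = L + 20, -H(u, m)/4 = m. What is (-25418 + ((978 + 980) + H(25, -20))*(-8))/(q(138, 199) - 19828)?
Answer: 41722/19609 ≈ 2.1277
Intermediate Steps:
H(u, m) = -4*m
q(U, L) = 20 + L
(-25418 + ((978 + 980) + H(25, -20))*(-8))/(q(138, 199) - 19828) = (-25418 + ((978 + 980) - 4*(-20))*(-8))/((20 + 199) - 19828) = (-25418 + (1958 + 80)*(-8))/(219 - 19828) = (-25418 + 2038*(-8))/(-19609) = (-25418 - 16304)*(-1/19609) = -41722*(-1/19609) = 41722/19609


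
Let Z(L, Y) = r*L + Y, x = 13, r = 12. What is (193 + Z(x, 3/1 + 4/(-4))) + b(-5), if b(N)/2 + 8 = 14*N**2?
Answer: 1035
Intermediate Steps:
b(N) = -16 + 28*N**2 (b(N) = -16 + 2*(14*N**2) = -16 + 28*N**2)
Z(L, Y) = Y + 12*L (Z(L, Y) = 12*L + Y = Y + 12*L)
(193 + Z(x, 3/1 + 4/(-4))) + b(-5) = (193 + ((3/1 + 4/(-4)) + 12*13)) + (-16 + 28*(-5)**2) = (193 + ((3*1 + 4*(-1/4)) + 156)) + (-16 + 28*25) = (193 + ((3 - 1) + 156)) + (-16 + 700) = (193 + (2 + 156)) + 684 = (193 + 158) + 684 = 351 + 684 = 1035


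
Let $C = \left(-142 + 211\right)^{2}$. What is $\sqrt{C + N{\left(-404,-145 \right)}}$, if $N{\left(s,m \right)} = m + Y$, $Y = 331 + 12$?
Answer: $3 \sqrt{551} \approx 70.42$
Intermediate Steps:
$Y = 343$
$N{\left(s,m \right)} = 343 + m$ ($N{\left(s,m \right)} = m + 343 = 343 + m$)
$C = 4761$ ($C = 69^{2} = 4761$)
$\sqrt{C + N{\left(-404,-145 \right)}} = \sqrt{4761 + \left(343 - 145\right)} = \sqrt{4761 + 198} = \sqrt{4959} = 3 \sqrt{551}$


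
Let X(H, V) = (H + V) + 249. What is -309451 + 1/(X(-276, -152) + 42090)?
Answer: -12969400860/41911 ≈ -3.0945e+5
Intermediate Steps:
X(H, V) = 249 + H + V
-309451 + 1/(X(-276, -152) + 42090) = -309451 + 1/((249 - 276 - 152) + 42090) = -309451 + 1/(-179 + 42090) = -309451 + 1/41911 = -12969400860/41911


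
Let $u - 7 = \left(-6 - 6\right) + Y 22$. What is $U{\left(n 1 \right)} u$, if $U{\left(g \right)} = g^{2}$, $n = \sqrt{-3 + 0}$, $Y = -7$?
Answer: $477$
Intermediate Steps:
$n = i \sqrt{3}$ ($n = \sqrt{-3} = i \sqrt{3} \approx 1.732 i$)
$u = -159$ ($u = 7 - 166 = -159$)
$U{\left(n 1 \right)} u = \left(i \sqrt{3} \cdot 1\right)^{2} \left(-159\right) = \left(i \sqrt{3}\right)^{2} \left(-159\right) = \left(-3\right) \left(-159\right) = 477$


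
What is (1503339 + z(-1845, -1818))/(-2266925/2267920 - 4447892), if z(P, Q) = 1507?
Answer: -97510581152/288213299759 ≈ -0.33833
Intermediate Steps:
(1503339 + z(-1845, -1818))/(-2266925/2267920 - 4447892) = (1503339 + 1507)/(-2266925/2267920 - 4447892) = 1504846/(-2266925*1/2267920 - 4447892) = 1504846/(-453385/453584 - 4447892) = 1504846/(-2017493098313/453584) = 1504846*(-453584/2017493098313) = -97510581152/288213299759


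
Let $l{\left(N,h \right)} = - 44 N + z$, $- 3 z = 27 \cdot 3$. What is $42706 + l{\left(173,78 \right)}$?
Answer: $35067$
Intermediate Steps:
$z = -27$ ($z = - \frac{27 \cdot 3}{3} = \left(- \frac{1}{3}\right) 81 = -27$)
$l{\left(N,h \right)} = -27 - 44 N$ ($l{\left(N,h \right)} = - 44 N - 27 = -27 - 44 N$)
$42706 + l{\left(173,78 \right)} = 42706 - 7639 = 35067$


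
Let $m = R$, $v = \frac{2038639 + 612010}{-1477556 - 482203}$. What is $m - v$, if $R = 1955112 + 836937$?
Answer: $\frac{5471745806840}{1959759} \approx 2.7921 \cdot 10^{6}$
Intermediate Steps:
$v = - \frac{2650649}{1959759}$ ($v = \frac{2650649}{-1959759} = 2650649 \left(- \frac{1}{1959759}\right) = - \frac{2650649}{1959759} \approx -1.3525$)
$R = 2792049$
$m = 2792049$
$m - v = 2792049 - - \frac{2650649}{1959759} = 2792049 + \frac{2650649}{1959759} = \frac{5471745806840}{1959759}$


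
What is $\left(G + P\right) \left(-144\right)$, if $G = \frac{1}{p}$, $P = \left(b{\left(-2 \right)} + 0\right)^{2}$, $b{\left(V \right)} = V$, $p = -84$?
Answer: $- \frac{4020}{7} \approx -574.29$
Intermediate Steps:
$P = 4$ ($P = \left(-2 + 0\right)^{2} = \left(-2\right)^{2} = 4$)
$G = - \frac{1}{84}$ ($G = \frac{1}{-84} = - \frac{1}{84} \approx -0.011905$)
$\left(G + P\right) \left(-144\right) = \left(- \frac{1}{84} + 4\right) \left(-144\right) = \frac{335}{84} \left(-144\right) = - \frac{4020}{7}$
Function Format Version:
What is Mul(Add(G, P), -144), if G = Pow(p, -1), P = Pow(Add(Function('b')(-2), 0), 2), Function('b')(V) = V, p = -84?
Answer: Rational(-4020, 7) ≈ -574.29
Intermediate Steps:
P = 4 (P = Pow(Add(-2, 0), 2) = Pow(-2, 2) = 4)
G = Rational(-1, 84) (G = Pow(-84, -1) = Rational(-1, 84) ≈ -0.011905)
Mul(Add(G, P), -144) = Mul(Add(Rational(-1, 84), 4), -144) = Mul(Rational(335, 84), -144) = Rational(-4020, 7)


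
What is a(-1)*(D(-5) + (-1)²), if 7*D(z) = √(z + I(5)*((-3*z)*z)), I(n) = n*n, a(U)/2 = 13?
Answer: 26 + 52*I*√470/7 ≈ 26.0 + 161.05*I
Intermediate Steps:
a(U) = 26 (a(U) = 2*13 = 26)
I(n) = n²
D(z) = √(z - 75*z²)/7 (D(z) = √(z + 5²*((-3*z)*z))/7 = √(z + 25*(-3*z²))/7 = √(z - 75*z²)/7)
a(-1)*(D(-5) + (-1)²) = 26*(√(-5*(1 - 75*(-5)))/7 + (-1)²) = 26*(√(-5*(1 + 375))/7 + 1) = 26*(√(-5*376)/7 + 1) = 26*(√(-1880)/7 + 1) = 26*((2*I*√470)/7 + 1) = 26*(2*I*√470/7 + 1) = 26*(1 + 2*I*√470/7) = 26 + 52*I*√470/7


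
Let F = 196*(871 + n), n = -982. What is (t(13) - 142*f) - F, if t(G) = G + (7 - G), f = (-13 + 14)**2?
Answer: 21621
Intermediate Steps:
f = 1 (f = 1**2 = 1)
t(G) = 7
F = -21756 (F = 196*(871 - 982) = 196*(-111) = -21756)
(t(13) - 142*f) - F = (7 - 142*1) - 1*(-21756) = (7 - 142) + 21756 = -135 + 21756 = 21621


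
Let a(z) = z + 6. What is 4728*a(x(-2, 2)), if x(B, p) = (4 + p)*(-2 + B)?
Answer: -85104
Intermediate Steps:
x(B, p) = (-2 + B)*(4 + p)
a(z) = 6 + z
4728*a(x(-2, 2)) = 4728*(6 + (-8 - 2*2 + 4*(-2) - 2*2)) = 4728*(6 + (-8 - 4 - 8 - 4)) = 4728*(6 - 24) = 4728*(-18) = -85104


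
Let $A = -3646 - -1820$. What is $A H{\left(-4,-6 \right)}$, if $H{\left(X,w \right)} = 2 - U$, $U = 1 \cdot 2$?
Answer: $0$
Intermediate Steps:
$U = 2$
$H{\left(X,w \right)} = 0$ ($H{\left(X,w \right)} = 2 - 2 = 0$)
$A = -1826$ ($A = -3646 + 1820 = -1826$)
$A H{\left(-4,-6 \right)} = \left(-1826\right) 0 = 0$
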